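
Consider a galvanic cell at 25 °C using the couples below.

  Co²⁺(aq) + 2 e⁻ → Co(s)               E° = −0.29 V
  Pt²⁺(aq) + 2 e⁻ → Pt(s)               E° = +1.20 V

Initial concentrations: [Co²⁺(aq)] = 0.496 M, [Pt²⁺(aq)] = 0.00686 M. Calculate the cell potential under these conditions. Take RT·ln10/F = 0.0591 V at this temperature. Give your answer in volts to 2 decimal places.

+1.44 V

Since E°(Pt²⁺/Pt) > E°(Co²⁺/Co), Pt²⁺/Pt serves as the cathode.
The standard potential is +1.20 − (−0.29) = +1.49 V and the balanced reaction transfers n = 2 electrons.
Balancing gives Pt²⁺(aq) + Co(s) → Pt(s) + Co²⁺(aq); hence Q = [Co²⁺(aq)] / [Pt²⁺(aq)] = 72.3 (log Q = 1.859).
Applying E = E° − (RT ln10/nF)·log Q gives +1.49 − (0.0591/2)(1.859) = +1.44 V.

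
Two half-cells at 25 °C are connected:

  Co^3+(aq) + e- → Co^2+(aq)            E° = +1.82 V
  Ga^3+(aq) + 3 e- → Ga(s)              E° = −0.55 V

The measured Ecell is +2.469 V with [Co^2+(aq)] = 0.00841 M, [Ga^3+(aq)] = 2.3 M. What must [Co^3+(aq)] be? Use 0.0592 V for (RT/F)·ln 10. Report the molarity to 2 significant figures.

0.52 M

Co³⁺/Co²⁺ is the cathode (higher E°); E°cell = +1.82 − (−0.55) = +2.37 V with n = 3.
From the Nernst equation, log Q = n(E° − E)/0.0592 = 3·(+2.37 − (+2.469))/0.0592 = −5.017.
The balanced reaction is 3 Co^3+(aq) + Ga(s) → 3 Co^2+(aq) + Ga^3+(aq), so Q = ([Co^2+(aq)]^3·[Ga^3+(aq)]) / [Co^3+(aq)]^3.
Solving for the unknown gives log [Co^3+(aq)] = −0.282, so [Co^3+(aq)] ≈ 0.52 M.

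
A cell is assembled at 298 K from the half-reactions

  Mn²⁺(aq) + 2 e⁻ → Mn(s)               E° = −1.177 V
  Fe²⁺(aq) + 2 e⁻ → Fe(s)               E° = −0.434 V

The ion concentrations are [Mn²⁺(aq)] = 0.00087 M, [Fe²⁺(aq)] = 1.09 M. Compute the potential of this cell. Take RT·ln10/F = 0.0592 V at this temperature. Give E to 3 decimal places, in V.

+0.835 V

The Fe²⁺/Fe couple has the more positive E°, so it is the cathode; Mn²⁺/Mn is the anode.
E°cell = −0.434 − (−1.177) = +0.743 V, with n = 2 electrons transferred.
The balanced reaction is Fe²⁺(aq) + Mn(s) → Fe(s) + Mn²⁺(aq), so Q = [Mn²⁺(aq)] / [Fe²⁺(aq)] = 0.000798 and log Q = −3.098.
E = E° − (0.0592/n)·log Q = +0.743 − (0.0592/2)(−3.098) = +0.835 V.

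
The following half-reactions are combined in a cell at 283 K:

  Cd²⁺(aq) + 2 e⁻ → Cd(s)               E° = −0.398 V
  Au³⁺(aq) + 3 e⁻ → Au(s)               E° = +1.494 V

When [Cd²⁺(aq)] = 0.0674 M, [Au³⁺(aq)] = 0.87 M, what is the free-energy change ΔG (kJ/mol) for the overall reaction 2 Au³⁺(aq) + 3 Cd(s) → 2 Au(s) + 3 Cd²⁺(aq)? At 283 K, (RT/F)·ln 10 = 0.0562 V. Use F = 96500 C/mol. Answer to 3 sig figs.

−1110 kJ/mol

With Au³⁺/Au reduced at the cathode, E°cell = +1.494 − (−0.398) = +1.892 V and n = 6.
Here Q = [Cd²⁺(aq)]^3 / [Au³⁺(aq)]^2 = 0.000405 (log Q = −3.393), giving E = +1.892 − (0.0562/6)·(−3.393) = +1.9238 V.
ΔG = −nFE = −(6)(96500)(+1.9238) J/mol = −1110 kJ/mol.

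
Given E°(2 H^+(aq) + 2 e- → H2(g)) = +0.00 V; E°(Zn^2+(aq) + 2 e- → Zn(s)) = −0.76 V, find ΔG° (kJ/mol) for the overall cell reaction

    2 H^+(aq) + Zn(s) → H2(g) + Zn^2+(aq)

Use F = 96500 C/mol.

−147 kJ/mol

In the reaction as written H^+(aq) is reduced, so the 2H⁺/H₂ couple is the cathode and Zn²⁺/Zn is the anode.
E°cell = +0.00 − (−0.76) = +0.76 V; balancing electrons gives n = 2.
ΔG° = −nFE°cell = −(2)(96500)(+0.76) J/mol = −147 kJ/mol.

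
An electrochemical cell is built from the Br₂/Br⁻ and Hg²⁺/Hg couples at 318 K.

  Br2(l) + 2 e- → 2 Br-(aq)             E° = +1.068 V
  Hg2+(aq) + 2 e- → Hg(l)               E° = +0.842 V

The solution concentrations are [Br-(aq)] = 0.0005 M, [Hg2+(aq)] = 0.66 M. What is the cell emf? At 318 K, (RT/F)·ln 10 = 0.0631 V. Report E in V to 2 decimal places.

+0.44 V

Br₂/Br⁻ is reduced (cathode, E° = +1.068 V) and Hg²⁺/Hg is oxidized (anode).
The standard potential is +1.068 − (+0.842) = +0.226 V and the balanced reaction transfers n = 2 electrons.
The balanced reaction is Br2(l) + Hg(l) → 2 Br-(aq) + Hg2+(aq), so Q = [Br-(aq)]^2·[Hg2+(aq)] = 1.65×10^−7 and log Q = −6.783.
By the Nernst equation, E = +0.226 − (0.0631/2)·(−6.783) = +0.44 V.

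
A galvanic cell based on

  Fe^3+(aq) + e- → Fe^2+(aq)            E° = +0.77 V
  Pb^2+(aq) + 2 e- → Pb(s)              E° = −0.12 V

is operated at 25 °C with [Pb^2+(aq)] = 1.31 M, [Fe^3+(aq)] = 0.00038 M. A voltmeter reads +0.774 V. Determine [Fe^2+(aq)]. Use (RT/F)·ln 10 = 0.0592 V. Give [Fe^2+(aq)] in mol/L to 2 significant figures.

The Fe³⁺/Fe²⁺ couple has the larger reduction potential, so it is the cathode: E°cell = +0.77 − (−0.12) = +0.89 V and n = 2.
From the Nernst equation, log Q = n(E° − E)/0.0592 = 2·(+0.89 − (+0.774))/0.0592 = 3.919.
The balanced reaction is 2 Fe^3+(aq) + Pb(s) → 2 Fe^2+(aq) + Pb^2+(aq), so Q = ([Fe^2+(aq)]^2·[Pb^2+(aq)]) / [Fe^3+(aq)]^2.
Isolating [Fe^2+(aq)] in Q = 10^{3.919} yields log [Fe^2+(aq)] = −1.519, i.e. 0.030 M.

0.030 M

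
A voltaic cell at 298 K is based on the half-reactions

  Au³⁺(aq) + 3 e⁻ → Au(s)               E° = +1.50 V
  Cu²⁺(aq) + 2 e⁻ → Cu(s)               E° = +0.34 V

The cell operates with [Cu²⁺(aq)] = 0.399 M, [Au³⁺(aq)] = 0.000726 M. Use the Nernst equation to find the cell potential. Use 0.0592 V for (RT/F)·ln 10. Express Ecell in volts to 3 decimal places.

+1.110 V

Au³⁺/Au is reduced (cathode, E° = +1.50 V) and Cu²⁺/Cu is oxidized (anode).
E°cell = E°cat − E°an = +1.50 − (+0.34) = +1.16 V; n = 6.
The balanced reaction is 2 Au³⁺(aq) + 3 Cu(s) → 2 Au(s) + 3 Cu²⁺(aq), so Q = [Cu²⁺(aq)]^3 / [Au³⁺(aq)]^2 = 1.21×10^5 and log Q = 5.081.
Applying E = E° − (RT ln10/nF)·log Q gives +1.16 − (0.0592/6)(5.081) = +1.110 V.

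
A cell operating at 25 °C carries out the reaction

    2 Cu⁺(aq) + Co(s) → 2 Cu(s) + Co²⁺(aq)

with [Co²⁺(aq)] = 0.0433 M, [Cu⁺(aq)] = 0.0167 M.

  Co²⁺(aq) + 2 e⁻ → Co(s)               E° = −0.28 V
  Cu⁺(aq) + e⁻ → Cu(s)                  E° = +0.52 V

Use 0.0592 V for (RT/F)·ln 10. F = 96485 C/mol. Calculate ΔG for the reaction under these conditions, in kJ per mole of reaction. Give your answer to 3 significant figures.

−142 kJ/mol

E°cell = +0.52 − (−0.28) = +0.80 V; the balanced reaction transfers n = 2 electrons.
Here Q = [Co²⁺(aq)] / [Cu⁺(aq)]^2 = 155 (log Q = 2.191), giving E = +0.80 − (0.0592/2)·(2.191) = +0.7351 V.
Finally ΔG = −nFE = −(2)(96485 C/mol)(+0.7351 V) = −142 kJ/mol.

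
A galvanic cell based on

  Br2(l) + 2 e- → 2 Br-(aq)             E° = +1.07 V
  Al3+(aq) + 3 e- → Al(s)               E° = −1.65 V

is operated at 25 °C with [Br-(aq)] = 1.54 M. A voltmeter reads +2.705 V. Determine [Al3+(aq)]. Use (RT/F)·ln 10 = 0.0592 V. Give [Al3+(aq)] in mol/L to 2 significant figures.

1.6 M

Br₂/Br⁻ is the cathode (higher E°); E°cell = +1.07 − (−1.65) = +2.72 V with n = 6.
Since E = E° − (0.0592/n)·log Q, log Q = n(E° − E)/0.0592 = 1.520.
For 3 Br2(l) + 2 Al(s) → 6 Br-(aq) + 2 Al3+(aq), the reaction quotient is Q = [Br-(aq)]^6·[Al3+(aq)]^2.
Isolating [Al3+(aq)] in Q = 10^{1.520} yields log [Al3+(aq)] = 0.197, i.e. 1.6 M.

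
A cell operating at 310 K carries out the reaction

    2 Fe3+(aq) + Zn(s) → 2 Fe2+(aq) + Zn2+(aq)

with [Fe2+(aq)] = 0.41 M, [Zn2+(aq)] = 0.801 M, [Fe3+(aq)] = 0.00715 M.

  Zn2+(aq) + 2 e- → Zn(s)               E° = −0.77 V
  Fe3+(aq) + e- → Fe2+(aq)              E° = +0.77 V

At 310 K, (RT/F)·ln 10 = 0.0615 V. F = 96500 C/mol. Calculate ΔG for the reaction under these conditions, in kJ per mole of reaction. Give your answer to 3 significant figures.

E°cell = +0.77 − (−0.77) = +1.54 V; the balanced reaction transfers n = 2 electrons.
Q = ([Fe2+(aq)]^2·[Zn2+(aq)]) / [Fe3+(aq)]^2 = 2.63×10^3, so log Q = 3.421 and E = +1.54 − (0.0615/2)(3.421) = +1.4348 V.
Then ΔG = −nFE = −2 × 96500 × +1.4348 J/mol = −277 kJ/mol.

−277 kJ/mol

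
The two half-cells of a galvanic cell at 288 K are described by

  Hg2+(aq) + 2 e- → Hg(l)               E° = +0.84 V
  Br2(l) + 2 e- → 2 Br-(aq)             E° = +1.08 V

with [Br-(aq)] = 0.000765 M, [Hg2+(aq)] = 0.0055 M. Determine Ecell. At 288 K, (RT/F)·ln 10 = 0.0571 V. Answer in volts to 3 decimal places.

+0.482 V

Since E°(Br₂/Br⁻) > E°(Hg²⁺/Hg), Br₂/Br⁻ serves as the cathode.
The standard potential is +1.08 − (+0.84) = +0.24 V and the balanced reaction transfers n = 2 electrons.
Balancing gives Br2(l) + Hg(l) → 2 Br-(aq) + Hg2+(aq); hence Q = [Br-(aq)]^2·[Hg2+(aq)] = 3.22×10^−9 (log Q = −8.492).
E = E° − (0.0571/n)·log Q = +0.24 − (0.0571/2)(−8.492) = +0.482 V.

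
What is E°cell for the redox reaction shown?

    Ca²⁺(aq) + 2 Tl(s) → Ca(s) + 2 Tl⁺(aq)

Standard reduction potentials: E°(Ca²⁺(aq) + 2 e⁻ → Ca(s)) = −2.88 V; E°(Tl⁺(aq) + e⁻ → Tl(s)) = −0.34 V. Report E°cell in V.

−2.54 V

In the reaction as written, Ca²⁺(aq) is reduced (cathode) and Tl⁺(aq) is produced by oxidation at the anode.
E°cell = E°(cathode) − E°(anode) = −2.88 − (−0.34) = −2.54 V.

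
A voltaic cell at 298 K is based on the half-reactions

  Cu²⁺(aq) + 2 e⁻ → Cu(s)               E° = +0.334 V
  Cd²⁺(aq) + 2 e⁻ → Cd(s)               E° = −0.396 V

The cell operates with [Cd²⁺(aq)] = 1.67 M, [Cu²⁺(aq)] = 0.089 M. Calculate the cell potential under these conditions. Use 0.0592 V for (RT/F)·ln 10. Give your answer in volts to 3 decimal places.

+0.692 V

Cu²⁺/Cu is reduced (cathode, E° = +0.334 V) and Cd²⁺/Cd is oxidized (anode).
E°cell = E°cat − E°an = +0.334 − (−0.396) = +0.730 V; n = 2.
Balancing gives Cu²⁺(aq) + Cd(s) → Cu(s) + Cd²⁺(aq); hence Q = [Cd²⁺(aq)] / [Cu²⁺(aq)] = 18.8 (log Q = 1.273).
By the Nernst equation, E = +0.730 − (0.0592/2)·(1.273) = +0.692 V.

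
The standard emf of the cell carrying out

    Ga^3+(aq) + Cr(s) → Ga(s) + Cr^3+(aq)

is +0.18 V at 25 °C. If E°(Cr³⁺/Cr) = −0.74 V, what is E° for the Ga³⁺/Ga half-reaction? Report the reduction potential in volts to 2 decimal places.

−0.56 V

In the reaction as written the Ga³⁺/Ga couple is reduced (cathode) and Cr³⁺/Cr is oxidized (anode), so E°cell = E°(Ga³⁺/Ga) − E°(Cr³⁺/Cr).
E°(Ga³⁺/Ga) = E°cell + E°(anode) = +0.18 + (−0.74) = −0.56 V.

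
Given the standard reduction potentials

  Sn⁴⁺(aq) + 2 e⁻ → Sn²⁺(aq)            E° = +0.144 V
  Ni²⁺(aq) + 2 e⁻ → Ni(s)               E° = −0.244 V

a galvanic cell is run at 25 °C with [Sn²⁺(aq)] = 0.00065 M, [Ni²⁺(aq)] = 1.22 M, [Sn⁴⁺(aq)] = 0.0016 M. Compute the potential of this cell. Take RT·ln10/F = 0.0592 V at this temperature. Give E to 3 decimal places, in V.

The Sn⁴⁺/Sn²⁺ couple has the more positive E°, so it is the cathode; Ni²⁺/Ni is the anode.
E°cell = +0.144 − (−0.244) = +0.388 V, with n = 2 electrons transferred.
Balancing gives Sn⁴⁺(aq) + Ni(s) → Sn²⁺(aq) + Ni²⁺(aq); hence Q = ([Sn²⁺(aq)]·[Ni²⁺(aq)]) / [Sn⁴⁺(aq)] = 0.496 (log Q = −0.305).
By the Nernst equation, E = +0.388 − (0.0592/2)·(−0.305) = +0.397 V.

+0.397 V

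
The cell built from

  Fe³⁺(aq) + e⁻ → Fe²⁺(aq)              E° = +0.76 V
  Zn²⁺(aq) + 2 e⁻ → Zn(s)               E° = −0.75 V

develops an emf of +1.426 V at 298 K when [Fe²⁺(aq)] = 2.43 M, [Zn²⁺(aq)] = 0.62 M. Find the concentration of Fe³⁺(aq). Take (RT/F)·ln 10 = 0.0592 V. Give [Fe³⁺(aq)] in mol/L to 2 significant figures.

The Fe³⁺/Fe²⁺ couple has the larger reduction potential, so it is the cathode: E°cell = +0.76 − (−0.75) = +1.51 V and n = 2.
Rearranging E = E° − (0.0592/n)·log Q gives log Q = 2(+1.51 − (+1.426))/0.0592 = 2.838.
For 2 Fe³⁺(aq) + Zn(s) → 2 Fe²⁺(aq) + Zn²⁺(aq), the reaction quotient is Q = ([Fe²⁺(aq)]^2·[Zn²⁺(aq)]) / [Fe³⁺(aq)]^2.
Substituting the known concentrations and solving, log [Fe³⁺(aq)] = −1.137 and [Fe³⁺(aq)] = 0.073 M.

0.073 M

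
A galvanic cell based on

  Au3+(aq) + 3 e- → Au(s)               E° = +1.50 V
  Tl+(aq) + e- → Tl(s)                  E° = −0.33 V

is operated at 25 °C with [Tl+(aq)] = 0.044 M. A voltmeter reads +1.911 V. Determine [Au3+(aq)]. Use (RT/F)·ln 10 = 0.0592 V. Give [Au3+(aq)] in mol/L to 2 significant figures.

Au³⁺/Au is the cathode (higher E°); E°cell = +1.50 − (−0.33) = +1.83 V with n = 3.
Rearranging E = E° − (0.0592/n)·log Q gives log Q = 3(+1.83 − (+1.911))/0.0592 = −4.105.
For Au3+(aq) + 3 Tl(s) → Au(s) + 3 Tl+(aq), the reaction quotient is Q = [Tl+(aq)]^3 / [Au3+(aq)].
Isolating [Au3+(aq)] in Q = 10^{−4.105} yields log [Au3+(aq)] = 0.035, i.e. 1.1 M.

1.1 M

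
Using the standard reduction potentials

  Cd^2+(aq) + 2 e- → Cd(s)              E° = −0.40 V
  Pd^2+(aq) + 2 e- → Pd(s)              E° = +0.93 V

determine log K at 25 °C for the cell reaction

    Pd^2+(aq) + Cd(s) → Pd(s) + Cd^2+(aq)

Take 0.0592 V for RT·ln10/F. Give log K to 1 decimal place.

The Pd²⁺/Pd couple is reduced (cathode); E°cell = +0.93 − (−0.40) = +1.33 V with n = 2.
At equilibrium E = 0, so log K = nE°cell / 0.0592 = (2)(+1.33) / 0.0592 = 44.9.

log K = 44.9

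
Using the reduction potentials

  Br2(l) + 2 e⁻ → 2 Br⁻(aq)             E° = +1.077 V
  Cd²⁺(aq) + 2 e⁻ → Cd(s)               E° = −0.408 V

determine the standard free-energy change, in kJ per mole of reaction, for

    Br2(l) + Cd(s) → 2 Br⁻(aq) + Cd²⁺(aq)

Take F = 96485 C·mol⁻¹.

In the reaction as written Br2(l) is reduced, so the Br₂/Br⁻ couple is the cathode and Cd²⁺/Cd is the anode.
E°cell = +1.077 − (−0.408) = +1.485 V; balancing electrons gives n = 2.
ΔG° = −nFE°cell = −(2)(96485)(+1.485) J/mol = −287 kJ/mol.

−287 kJ/mol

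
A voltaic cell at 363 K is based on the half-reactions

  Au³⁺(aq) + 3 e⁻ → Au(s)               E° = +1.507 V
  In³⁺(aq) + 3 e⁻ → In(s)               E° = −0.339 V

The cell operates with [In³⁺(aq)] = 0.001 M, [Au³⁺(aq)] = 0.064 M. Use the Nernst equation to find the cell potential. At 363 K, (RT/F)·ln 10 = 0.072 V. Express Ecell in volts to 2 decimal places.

+1.89 V

Au³⁺/Au is reduced (cathode, E° = +1.507 V) and In³⁺/In is oxidized (anode).
The standard potential is +1.507 − (−0.339) = +1.846 V and the balanced reaction transfers n = 3 electrons.
For the overall reaction Au³⁺(aq) + In(s) → Au(s) + In³⁺(aq), Q = [In³⁺(aq)] / [Au³⁺(aq)] = 0.0156, giving log Q = −1.806.
Applying E = E° − (RT ln10/nF)·log Q gives +1.846 − (0.072/3)(−1.806) = +1.89 V.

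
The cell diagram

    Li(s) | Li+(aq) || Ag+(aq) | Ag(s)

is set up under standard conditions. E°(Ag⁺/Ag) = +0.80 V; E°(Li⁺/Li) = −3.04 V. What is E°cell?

By convention the left-hand electrode in cell notation is the anode (oxidation) and the right-hand electrode is the cathode (reduction).
E°cell = E°(right) − E°(left) = +0.80 − (−3.04) = +3.84 V.

+3.84 V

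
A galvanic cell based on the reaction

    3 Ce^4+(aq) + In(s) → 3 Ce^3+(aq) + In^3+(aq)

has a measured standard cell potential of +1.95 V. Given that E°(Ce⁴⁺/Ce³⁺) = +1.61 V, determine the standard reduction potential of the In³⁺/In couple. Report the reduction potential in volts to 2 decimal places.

In the reaction as written the Ce⁴⁺/Ce³⁺ couple is reduced (cathode) and In³⁺/In is oxidized (anode), so E°cell = E°(Ce⁴⁺/Ce³⁺) − E°(In³⁺/In).
E°(In³⁺/In) = E°(cathode) − E°cell = +1.61 − (+1.95) = −0.34 V.

−0.34 V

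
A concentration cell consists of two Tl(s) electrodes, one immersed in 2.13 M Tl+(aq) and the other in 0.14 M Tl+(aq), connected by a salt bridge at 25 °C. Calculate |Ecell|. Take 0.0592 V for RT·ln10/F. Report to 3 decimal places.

For a concentration cell E°cell = 0, since both electrodes use the same couple.
The compartment with the higher Tl+(aq) concentration (2.13 M) acts as the cathode; ions are reduced there and produced at the dilute (0.14 M) anode.
With n = 1, Ecell = −(0.0592/1)·log([dilute]/[conc]) = −(0.0592/1)·log(0.14/2.13) = +0.070 V.

0.070 V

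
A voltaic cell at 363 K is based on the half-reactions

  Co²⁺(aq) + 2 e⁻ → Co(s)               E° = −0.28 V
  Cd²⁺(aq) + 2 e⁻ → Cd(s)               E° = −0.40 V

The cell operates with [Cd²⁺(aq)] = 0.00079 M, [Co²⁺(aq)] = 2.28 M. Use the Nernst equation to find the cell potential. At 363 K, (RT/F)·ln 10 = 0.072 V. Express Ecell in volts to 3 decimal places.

The Co²⁺/Co couple has the more positive E°, so it is the cathode; Cd²⁺/Cd is the anode.
The standard potential is −0.28 − (−0.40) = +0.12 V and the balanced reaction transfers n = 2 electrons.
The balanced reaction is Co²⁺(aq) + Cd(s) → Co(s) + Cd²⁺(aq), so Q = [Cd²⁺(aq)] / [Co²⁺(aq)] = 0.000346 and log Q = −3.460.
E = E° − (0.072/n)·log Q = +0.12 − (0.072/2)(−3.460) = +0.245 V.

+0.245 V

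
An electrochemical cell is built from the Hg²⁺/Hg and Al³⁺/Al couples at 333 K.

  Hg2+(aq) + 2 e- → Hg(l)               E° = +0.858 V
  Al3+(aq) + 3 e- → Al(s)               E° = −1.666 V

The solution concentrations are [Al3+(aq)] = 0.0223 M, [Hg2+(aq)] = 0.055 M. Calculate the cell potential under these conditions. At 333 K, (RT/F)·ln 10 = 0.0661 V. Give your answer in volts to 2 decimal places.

The Hg²⁺/Hg couple has the more positive E°, so it is the cathode; Al³⁺/Al is the anode.
The standard potential is +0.858 − (−1.666) = +2.524 V and the balanced reaction transfers n = 6 electrons.
The balanced reaction is 3 Hg2+(aq) + 2 Al(s) → 3 Hg(l) + 2 Al3+(aq), so Q = [Al3+(aq)]^2 / [Hg2+(aq)]^3 = 2.99 and log Q = 0.476.
Applying E = E° − (RT ln10/nF)·log Q gives +2.524 − (0.0661/6)(0.476) = +2.52 V.

+2.52 V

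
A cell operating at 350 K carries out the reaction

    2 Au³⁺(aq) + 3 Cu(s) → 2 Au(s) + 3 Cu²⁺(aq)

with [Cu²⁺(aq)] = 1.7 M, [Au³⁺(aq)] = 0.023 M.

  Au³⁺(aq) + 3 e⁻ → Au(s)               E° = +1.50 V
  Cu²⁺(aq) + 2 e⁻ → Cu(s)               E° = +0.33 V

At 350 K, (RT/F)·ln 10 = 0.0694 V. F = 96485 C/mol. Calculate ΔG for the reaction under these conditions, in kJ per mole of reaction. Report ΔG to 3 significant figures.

−651 kJ/mol

E°cell = +1.50 − (+0.33) = +1.17 V; the balanced reaction transfers n = 6 electrons.
Q = [Cu²⁺(aq)]^3 / [Au³⁺(aq)]^2 = 9.29×10^3, so log Q = 3.968 and E = +1.17 − (0.0694/6)(3.968) = +1.1241 V.
Then ΔG = −nFE = −6 × 96485 × +1.1241 J/mol = −651 kJ/mol.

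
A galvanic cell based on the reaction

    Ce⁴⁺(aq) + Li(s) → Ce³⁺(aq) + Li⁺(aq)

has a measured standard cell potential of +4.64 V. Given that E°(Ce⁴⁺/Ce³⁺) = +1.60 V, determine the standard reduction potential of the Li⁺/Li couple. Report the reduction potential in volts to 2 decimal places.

In the reaction as written the Ce⁴⁺/Ce³⁺ couple is reduced (cathode) and Li⁺/Li is oxidized (anode), so E°cell = E°(Ce⁴⁺/Ce³⁺) − E°(Li⁺/Li).
E°(Li⁺/Li) = E°(cathode) − E°cell = +1.60 − (+4.64) = −3.04 V.

−3.04 V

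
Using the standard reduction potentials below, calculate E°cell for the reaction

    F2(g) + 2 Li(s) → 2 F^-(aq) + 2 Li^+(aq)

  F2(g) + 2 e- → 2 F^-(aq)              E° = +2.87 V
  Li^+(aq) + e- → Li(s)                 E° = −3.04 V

+5.91 V

In the reaction as written, F2(g) is reduced (cathode) and Li^+(aq) is produced by oxidation at the anode.
E°cell = E°(cathode) − E°(anode) = +2.87 − (−3.04) = +5.91 V.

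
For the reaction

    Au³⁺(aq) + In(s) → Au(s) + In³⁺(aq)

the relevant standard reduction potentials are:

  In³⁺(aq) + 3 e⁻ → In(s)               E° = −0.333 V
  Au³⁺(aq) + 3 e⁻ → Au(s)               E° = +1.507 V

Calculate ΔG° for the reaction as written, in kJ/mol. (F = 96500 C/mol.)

In the reaction as written Au³⁺(aq) is reduced, so the Au³⁺/Au couple is the cathode and In³⁺/In is the anode.
E°cell = +1.507 − (−0.333) = +1.840 V; balancing electrons gives n = 3.
ΔG° = −nFE°cell = −(3)(96500)(+1.840) J/mol = −533 kJ/mol.

−533 kJ/mol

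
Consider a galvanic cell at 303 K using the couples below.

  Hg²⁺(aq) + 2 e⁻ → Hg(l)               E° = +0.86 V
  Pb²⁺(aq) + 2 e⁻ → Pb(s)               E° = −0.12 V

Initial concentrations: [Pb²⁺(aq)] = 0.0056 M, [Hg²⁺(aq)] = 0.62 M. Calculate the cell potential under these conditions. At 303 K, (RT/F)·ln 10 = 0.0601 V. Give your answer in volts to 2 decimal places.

The Hg²⁺/Hg couple has the more positive E°, so it is the cathode; Pb²⁺/Pb is the anode.
E°cell = E°cat − E°an = +0.86 − (−0.12) = +0.98 V; n = 2.
Balancing gives Hg²⁺(aq) + Pb(s) → Hg(l) + Pb²⁺(aq); hence Q = [Pb²⁺(aq)] / [Hg²⁺(aq)] = 0.00903 (log Q = −2.044).
By the Nernst equation, E = +0.98 − (0.0601/2)·(−2.044) = +1.04 V.

+1.04 V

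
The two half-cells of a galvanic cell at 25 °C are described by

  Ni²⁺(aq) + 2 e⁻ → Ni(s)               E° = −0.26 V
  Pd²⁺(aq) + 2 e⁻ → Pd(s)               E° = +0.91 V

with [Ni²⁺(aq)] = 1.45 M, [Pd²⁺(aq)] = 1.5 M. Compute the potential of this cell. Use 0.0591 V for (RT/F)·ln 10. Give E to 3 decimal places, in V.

+1.170 V

Pd²⁺/Pd is reduced (cathode, E° = +0.91 V) and Ni²⁺/Ni is oxidized (anode).
The standard potential is +0.91 − (−0.26) = +1.17 V and the balanced reaction transfers n = 2 electrons.
The balanced reaction is Pd²⁺(aq) + Ni(s) → Pd(s) + Ni²⁺(aq), so Q = [Ni²⁺(aq)] / [Pd²⁺(aq)] = 0.967 and log Q = −0.015.
By the Nernst equation, E = +1.17 − (0.0591/2)·(−0.015) = +1.170 V.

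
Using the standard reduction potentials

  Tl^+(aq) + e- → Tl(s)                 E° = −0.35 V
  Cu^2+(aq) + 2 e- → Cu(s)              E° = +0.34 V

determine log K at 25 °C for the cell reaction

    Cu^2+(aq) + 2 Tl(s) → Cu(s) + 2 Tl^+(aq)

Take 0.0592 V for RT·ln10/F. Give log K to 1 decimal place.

The Cu²⁺/Cu couple is reduced (cathode); E°cell = +0.34 − (−0.35) = +0.69 V with n = 2.
At equilibrium E = 0, so log K = nE°cell / 0.0592 = (2)(+0.69) / 0.0592 = 23.3.

log K = 23.3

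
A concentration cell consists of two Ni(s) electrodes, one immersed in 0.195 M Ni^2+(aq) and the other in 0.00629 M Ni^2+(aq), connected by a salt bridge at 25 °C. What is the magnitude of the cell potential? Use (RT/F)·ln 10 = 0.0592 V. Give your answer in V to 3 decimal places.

For a concentration cell E°cell = 0, since both electrodes use the same couple.
The compartment with the higher Ni^2+(aq) concentration (0.195 M) acts as the cathode; ions are reduced there and produced at the dilute (0.00629 M) anode.
With n = 2, Ecell = −(0.0592/2)·log([dilute]/[conc]) = −(0.0592/2)·log(0.00629/0.195) = +0.044 V.

0.044 V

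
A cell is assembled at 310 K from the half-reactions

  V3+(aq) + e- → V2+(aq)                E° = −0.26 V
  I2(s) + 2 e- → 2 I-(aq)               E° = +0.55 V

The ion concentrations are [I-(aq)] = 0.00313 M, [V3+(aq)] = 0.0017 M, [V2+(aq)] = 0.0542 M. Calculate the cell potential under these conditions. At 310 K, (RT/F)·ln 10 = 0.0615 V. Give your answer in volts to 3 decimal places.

+1.056 V

The I₂/I⁻ couple has the more positive E°, so it is the cathode; V³⁺/V²⁺ is the anode.
E°cell = E°cat − E°an = +0.55 − (−0.26) = +0.81 V; n = 2.
For the overall reaction I2(s) + 2 V2+(aq) → 2 I-(aq) + 2 V3+(aq), Q = ([I-(aq)]^2·[V3+(aq)]^2) / [V2+(aq)]^2 = 9.64×10^−9, giving log Q = −8.016.
E = E° − (0.0615/n)·log Q = +0.81 − (0.0615/2)(−8.016) = +1.056 V.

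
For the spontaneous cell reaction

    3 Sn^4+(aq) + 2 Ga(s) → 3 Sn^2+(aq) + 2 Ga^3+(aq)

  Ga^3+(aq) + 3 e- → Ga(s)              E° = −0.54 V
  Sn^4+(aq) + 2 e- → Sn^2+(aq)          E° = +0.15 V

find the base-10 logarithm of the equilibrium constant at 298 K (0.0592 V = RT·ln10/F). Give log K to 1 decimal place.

log K = 69.9

The Sn⁴⁺/Sn²⁺ couple is reduced (cathode); E°cell = +0.15 − (−0.54) = +0.69 V with n = 6.
At equilibrium E = 0, so log K = nE°cell / 0.0592 = (6)(+0.69) / 0.0592 = 69.9.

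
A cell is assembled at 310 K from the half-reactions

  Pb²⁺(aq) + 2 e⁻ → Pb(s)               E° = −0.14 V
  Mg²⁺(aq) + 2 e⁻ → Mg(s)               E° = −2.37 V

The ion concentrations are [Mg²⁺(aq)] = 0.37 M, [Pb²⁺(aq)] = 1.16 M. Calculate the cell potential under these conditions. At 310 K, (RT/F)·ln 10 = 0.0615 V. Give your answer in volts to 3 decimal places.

Since E°(Pb²⁺/Pb) > E°(Mg²⁺/Mg), Pb²⁺/Pb serves as the cathode.
The standard potential is −0.14 − (−2.37) = +2.23 V and the balanced reaction transfers n = 2 electrons.
Balancing gives Pb²⁺(aq) + Mg(s) → Pb(s) + Mg²⁺(aq); hence Q = [Mg²⁺(aq)] / [Pb²⁺(aq)] = 0.319 (log Q = −0.496).
E = E° − (0.0615/n)·log Q = +2.23 − (0.0615/2)(−0.496) = +2.245 V.

+2.245 V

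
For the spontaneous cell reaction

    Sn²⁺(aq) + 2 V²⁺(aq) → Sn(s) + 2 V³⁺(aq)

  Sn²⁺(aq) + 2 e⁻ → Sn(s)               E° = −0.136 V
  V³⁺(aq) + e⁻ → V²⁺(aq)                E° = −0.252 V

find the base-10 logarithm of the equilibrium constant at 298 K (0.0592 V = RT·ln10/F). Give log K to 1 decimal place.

log K = 3.9

The Sn²⁺/Sn couple is reduced (cathode); E°cell = −0.136 − (−0.252) = +0.116 V with n = 2.
At equilibrium E = 0, so log K = nE°cell / 0.0592 = (2)(+0.116) / 0.0592 = 3.9.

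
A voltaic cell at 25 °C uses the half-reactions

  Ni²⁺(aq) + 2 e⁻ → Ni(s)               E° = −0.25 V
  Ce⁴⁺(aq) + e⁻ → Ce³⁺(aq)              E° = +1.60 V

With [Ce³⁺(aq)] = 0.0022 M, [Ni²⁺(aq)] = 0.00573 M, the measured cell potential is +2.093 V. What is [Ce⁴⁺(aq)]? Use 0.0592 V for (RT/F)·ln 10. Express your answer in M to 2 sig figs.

The Ce⁴⁺/Ce³⁺ couple has the larger reduction potential, so it is the cathode: E°cell = +1.60 − (−0.25) = +1.85 V and n = 2.
From the Nernst equation, log Q = n(E° − E)/0.0592 = 2·(+1.85 − (+2.093))/0.0592 = −8.209.
For 2 Ce⁴⁺(aq) + Ni(s) → 2 Ce³⁺(aq) + Ni²⁺(aq), the reaction quotient is Q = ([Ce³⁺(aq)]^2·[Ni²⁺(aq)]) / [Ce⁴⁺(aq)]^2.
Substituting the known concentrations and solving, log [Ce⁴⁺(aq)] = 0.326 and [Ce⁴⁺(aq)] = 2.1 M.

2.1 M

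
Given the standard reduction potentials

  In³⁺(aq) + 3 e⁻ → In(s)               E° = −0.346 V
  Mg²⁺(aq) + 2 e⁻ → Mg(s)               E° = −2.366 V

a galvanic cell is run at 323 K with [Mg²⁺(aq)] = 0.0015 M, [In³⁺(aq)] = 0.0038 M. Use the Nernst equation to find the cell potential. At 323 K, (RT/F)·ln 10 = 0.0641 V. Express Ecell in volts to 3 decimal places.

Since E°(In³⁺/In) > E°(Mg²⁺/Mg), In³⁺/In serves as the cathode.
E°cell = −0.346 − (−2.366) = +2.020 V, with n = 6 electrons transferred.
Balancing gives 2 In³⁺(aq) + 3 Mg(s) → 2 In(s) + 3 Mg²⁺(aq); hence Q = [Mg²⁺(aq)]^3 / [In³⁺(aq)]^2 = 0.000234 (log Q = −3.631).
By the Nernst equation, E = +2.020 − (0.0641/6)·(−3.631) = +2.059 V.

+2.059 V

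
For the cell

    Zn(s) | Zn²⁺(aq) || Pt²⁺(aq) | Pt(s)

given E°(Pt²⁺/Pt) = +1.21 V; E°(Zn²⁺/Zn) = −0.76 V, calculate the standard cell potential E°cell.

+1.97 V

By convention the left-hand electrode in cell notation is the anode (oxidation) and the right-hand electrode is the cathode (reduction).
E°cell = E°(right) − E°(left) = +1.21 − (−0.76) = +1.97 V.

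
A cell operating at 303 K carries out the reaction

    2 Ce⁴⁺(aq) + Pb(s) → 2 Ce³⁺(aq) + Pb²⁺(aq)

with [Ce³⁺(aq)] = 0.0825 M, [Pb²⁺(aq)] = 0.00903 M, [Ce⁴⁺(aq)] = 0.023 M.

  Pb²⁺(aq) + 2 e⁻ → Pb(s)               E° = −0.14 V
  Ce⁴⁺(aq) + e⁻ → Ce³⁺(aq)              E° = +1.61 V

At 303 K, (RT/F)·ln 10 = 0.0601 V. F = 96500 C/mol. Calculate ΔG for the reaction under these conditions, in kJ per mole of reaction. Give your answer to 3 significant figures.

−343 kJ/mol

E°cell = +1.61 − (−0.14) = +1.75 V; the balanced reaction transfers n = 2 electrons.
The reaction quotient is ([Ce³⁺(aq)]^2·[Pb²⁺(aq)]) / [Ce⁴⁺(aq)]^2 = 0.116; by Nernst, E = +1.75 − (0.0601/2)(−0.935) = +1.7781 V.
Then ΔG = −nFE = −2 × 96500 × +1.7781 J/mol = −343 kJ/mol.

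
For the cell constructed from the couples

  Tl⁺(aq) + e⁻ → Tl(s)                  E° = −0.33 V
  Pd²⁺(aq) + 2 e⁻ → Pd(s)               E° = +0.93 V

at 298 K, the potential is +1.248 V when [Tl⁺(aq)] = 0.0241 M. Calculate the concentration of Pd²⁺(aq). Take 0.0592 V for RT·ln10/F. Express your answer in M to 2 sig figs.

0.00023 M

Pd²⁺/Pd is the cathode (higher E°); E°cell = +0.93 − (−0.33) = +1.26 V with n = 2.
Rearranging E = E° − (0.0592/n)·log Q gives log Q = 2(+1.26 − (+1.248))/0.0592 = 0.405.
For Pd²⁺(aq) + 2 Tl(s) → Pd(s) + 2 Tl⁺(aq), the reaction quotient is Q = [Tl⁺(aq)]^2 / [Pd²⁺(aq)].
Substituting the known concentrations and solving, log [Pd²⁺(aq)] = −3.641 and [Pd²⁺(aq)] = 0.00023 M.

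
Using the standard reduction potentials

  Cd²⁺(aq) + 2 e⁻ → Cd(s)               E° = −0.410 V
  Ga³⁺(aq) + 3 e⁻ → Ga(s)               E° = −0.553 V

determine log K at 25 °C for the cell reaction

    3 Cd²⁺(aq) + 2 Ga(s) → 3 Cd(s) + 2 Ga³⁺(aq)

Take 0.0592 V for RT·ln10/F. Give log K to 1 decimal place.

log K = 14.5

The Cd²⁺/Cd couple is reduced (cathode); E°cell = −0.410 − (−0.553) = +0.143 V with n = 6.
At equilibrium E = 0, so log K = nE°cell / 0.0592 = (6)(+0.143) / 0.0592 = 14.5.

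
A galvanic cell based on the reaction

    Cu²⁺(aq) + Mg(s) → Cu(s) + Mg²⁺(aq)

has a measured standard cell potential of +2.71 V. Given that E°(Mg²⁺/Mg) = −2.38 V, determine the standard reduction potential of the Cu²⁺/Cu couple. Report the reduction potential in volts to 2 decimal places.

In the reaction as written the Cu²⁺/Cu couple is reduced (cathode) and Mg²⁺/Mg is oxidized (anode), so E°cell = E°(Cu²⁺/Cu) − E°(Mg²⁺/Mg).
E°(Cu²⁺/Cu) = E°cell + E°(anode) = +2.71 + (−2.38) = +0.33 V.

+0.33 V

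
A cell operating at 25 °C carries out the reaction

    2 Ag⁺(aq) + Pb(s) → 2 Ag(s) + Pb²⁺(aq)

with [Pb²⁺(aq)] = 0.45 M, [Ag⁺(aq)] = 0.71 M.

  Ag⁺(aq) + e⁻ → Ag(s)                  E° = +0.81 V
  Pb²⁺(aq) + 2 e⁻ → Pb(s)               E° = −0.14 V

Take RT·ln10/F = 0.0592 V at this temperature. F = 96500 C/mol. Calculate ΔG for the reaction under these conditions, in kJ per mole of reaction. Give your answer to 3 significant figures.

−184 kJ/mol

The standard cell potential is +0.81 − (−0.14) = +0.95 V, with n = 2 electrons in the balanced equation.
Q = [Pb²⁺(aq)] / [Ag⁺(aq)]^2 = 0.893, so log Q = −0.049 and E = +0.95 − (0.0592/2)(−0.049) = +0.9515 V.
Finally ΔG = −nFE = −(2)(96500 C/mol)(+0.9515 V) = −184 kJ/mol.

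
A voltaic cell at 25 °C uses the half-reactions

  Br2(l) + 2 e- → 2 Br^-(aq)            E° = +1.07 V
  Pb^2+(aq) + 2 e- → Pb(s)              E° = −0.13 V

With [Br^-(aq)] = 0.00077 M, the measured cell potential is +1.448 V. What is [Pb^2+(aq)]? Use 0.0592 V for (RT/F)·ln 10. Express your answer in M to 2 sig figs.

0.0071 M

The Br₂/Br⁻ couple has the larger reduction potential, so it is the cathode: E°cell = +1.07 − (−0.13) = +1.20 V and n = 2.
Since E = E° − (0.0592/n)·log Q, log Q = n(E° − E)/0.0592 = −8.378.
For Br2(l) + Pb(s) → 2 Br^-(aq) + Pb^2+(aq), the reaction quotient is Q = [Br^-(aq)]^2·[Pb^2+(aq)].
Isolating [Pb^2+(aq)] in Q = 10^{−8.378} yields log [Pb^2+(aq)] = −2.151, i.e. 0.0071 M.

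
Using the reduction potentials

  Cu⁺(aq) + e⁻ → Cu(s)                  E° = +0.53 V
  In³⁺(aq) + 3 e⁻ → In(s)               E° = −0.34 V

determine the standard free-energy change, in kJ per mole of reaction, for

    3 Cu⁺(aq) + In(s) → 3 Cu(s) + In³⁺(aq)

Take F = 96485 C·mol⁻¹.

−252 kJ/mol

In the reaction as written Cu⁺(aq) is reduced, so the Cu⁺/Cu couple is the cathode and In³⁺/In is the anode.
E°cell = +0.53 − (−0.34) = +0.87 V; balancing electrons gives n = 3.
ΔG° = −nFE°cell = −(3)(96485)(+0.87) J/mol = −252 kJ/mol.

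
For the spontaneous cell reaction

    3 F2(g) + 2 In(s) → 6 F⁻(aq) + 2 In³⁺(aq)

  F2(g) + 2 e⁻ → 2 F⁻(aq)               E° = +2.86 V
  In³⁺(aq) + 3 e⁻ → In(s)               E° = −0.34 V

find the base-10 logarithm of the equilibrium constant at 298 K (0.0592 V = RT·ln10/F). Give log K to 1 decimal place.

log K = 324.3

The F₂/F⁻ couple is reduced (cathode); E°cell = +2.86 − (−0.34) = +3.20 V with n = 6.
At equilibrium E = 0, so log K = nE°cell / 0.0592 = (6)(+3.20) / 0.0592 = 324.3.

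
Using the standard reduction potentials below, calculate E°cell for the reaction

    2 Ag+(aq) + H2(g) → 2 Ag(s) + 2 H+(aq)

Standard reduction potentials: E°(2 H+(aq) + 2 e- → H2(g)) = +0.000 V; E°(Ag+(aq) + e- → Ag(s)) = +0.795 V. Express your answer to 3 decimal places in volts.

In the reaction as written, Ag+(aq) is reduced (cathode) and H+(aq) is produced by oxidation at the anode.
E°cell = E°(cathode) − E°(anode) = +0.795 − (+0.000) = +0.795 V.
The positive value indicates the reaction is spontaneous as written.

+0.795 V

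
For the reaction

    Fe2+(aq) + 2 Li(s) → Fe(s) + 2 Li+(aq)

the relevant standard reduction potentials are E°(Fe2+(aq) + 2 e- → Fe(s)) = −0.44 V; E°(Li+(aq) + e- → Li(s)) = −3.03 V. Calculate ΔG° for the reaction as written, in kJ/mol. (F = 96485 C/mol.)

In the reaction as written Fe2+(aq) is reduced, so the Fe²⁺/Fe couple is the cathode and Li⁺/Li is the anode.
E°cell = −0.44 − (−3.03) = +2.59 V; balancing electrons gives n = 2.
ΔG° = −nFE°cell = −(2)(96485)(+2.59) J/mol = −500 kJ/mol.

−500 kJ/mol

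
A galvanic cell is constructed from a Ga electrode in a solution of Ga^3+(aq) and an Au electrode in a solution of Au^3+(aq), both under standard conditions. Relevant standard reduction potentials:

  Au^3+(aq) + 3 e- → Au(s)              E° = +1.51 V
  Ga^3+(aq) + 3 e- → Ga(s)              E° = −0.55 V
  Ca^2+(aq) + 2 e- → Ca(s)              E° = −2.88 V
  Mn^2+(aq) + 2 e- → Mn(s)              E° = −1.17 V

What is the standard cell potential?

+2.06 V

The Au³⁺/Au couple has the higher E°, so Au ion is reduced (cathode) and Ga is oxidized (anode).
E°cell = E°(cathode) − E°(anode) = +1.51 − (−0.55) = +2.06 V.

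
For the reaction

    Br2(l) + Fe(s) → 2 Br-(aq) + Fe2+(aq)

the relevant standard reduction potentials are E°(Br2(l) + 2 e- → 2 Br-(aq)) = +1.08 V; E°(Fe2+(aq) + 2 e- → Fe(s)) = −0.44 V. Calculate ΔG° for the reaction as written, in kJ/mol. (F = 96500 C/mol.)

−293 kJ/mol

In the reaction as written Br2(l) is reduced, so the Br₂/Br⁻ couple is the cathode and Fe²⁺/Fe is the anode.
E°cell = +1.08 − (−0.44) = +1.52 V; balancing electrons gives n = 2.
ΔG° = −nFE°cell = −(2)(96500)(+1.52) J/mol = −293 kJ/mol.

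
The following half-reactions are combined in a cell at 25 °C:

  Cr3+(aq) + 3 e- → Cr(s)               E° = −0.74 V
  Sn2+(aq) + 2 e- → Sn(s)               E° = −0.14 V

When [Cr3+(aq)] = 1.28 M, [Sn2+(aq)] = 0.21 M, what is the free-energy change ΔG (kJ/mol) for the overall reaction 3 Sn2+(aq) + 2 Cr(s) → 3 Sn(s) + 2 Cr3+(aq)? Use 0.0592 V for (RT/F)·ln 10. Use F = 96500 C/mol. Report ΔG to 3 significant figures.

−335 kJ/mol

With Sn²⁺/Sn reduced at the cathode, E°cell = −0.14 − (−0.74) = +0.60 V and n = 6.
Q = [Cr3+(aq)]^2 / [Sn2+(aq)]^3 = 177, so log Q = 2.248 and E = +0.60 − (0.0592/6)(2.248) = +0.5778 V.
ΔG = −nFE = −(6)(96500)(+0.5778) J/mol = −335 kJ/mol.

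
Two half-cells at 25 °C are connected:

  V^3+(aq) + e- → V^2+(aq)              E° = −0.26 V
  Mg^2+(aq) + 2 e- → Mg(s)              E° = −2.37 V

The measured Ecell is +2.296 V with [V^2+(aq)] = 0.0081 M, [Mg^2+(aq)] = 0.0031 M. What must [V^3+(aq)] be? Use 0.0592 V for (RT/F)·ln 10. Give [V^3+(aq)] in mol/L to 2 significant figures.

0.63 M

With V³⁺/V²⁺ at the cathode and Mg²⁺/Mg at the anode, E°cell = −0.26 − (−2.37) = +2.11 V (n = 2).
Since E = E° − (0.0592/n)·log Q, log Q = n(E° − E)/0.0592 = −6.284.
The balanced reaction is 2 V^3+(aq) + Mg(s) → 2 V^2+(aq) + Mg^2+(aq), so Q = ([V^2+(aq)]^2·[Mg^2+(aq)]) / [V^3+(aq)]^2.
Solving for the unknown gives log [V^3+(aq)] = −0.204, so [V^3+(aq)] ≈ 0.63 M.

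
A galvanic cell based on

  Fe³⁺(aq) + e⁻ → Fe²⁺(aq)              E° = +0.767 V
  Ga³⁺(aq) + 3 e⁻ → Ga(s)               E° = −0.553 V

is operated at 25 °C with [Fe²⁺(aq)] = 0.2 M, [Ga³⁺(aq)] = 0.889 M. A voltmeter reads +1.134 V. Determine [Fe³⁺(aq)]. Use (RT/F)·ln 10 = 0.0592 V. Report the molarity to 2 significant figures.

The Fe³⁺/Fe²⁺ couple has the larger reduction potential, so it is the cathode: E°cell = +0.767 − (−0.553) = +1.320 V and n = 3.
Since E = E° − (0.0592/n)·log Q, log Q = n(E° − E)/0.0592 = 9.426.
For 3 Fe³⁺(aq) + Ga(s) → 3 Fe²⁺(aq) + Ga³⁺(aq), the reaction quotient is Q = ([Fe²⁺(aq)]^3·[Ga³⁺(aq)]) / [Fe³⁺(aq)]^3.
Substituting the known concentrations and solving, log [Fe³⁺(aq)] = −3.858 and [Fe³⁺(aq)] = 0.00014 M.

0.00014 M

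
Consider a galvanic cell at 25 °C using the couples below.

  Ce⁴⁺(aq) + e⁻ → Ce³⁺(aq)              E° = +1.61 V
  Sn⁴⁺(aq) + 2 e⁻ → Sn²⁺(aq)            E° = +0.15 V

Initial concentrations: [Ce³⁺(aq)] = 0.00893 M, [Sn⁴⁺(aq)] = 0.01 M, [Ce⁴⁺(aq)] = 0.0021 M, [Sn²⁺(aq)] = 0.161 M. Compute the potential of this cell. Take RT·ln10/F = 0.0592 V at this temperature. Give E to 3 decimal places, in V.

+1.459 V

The Ce⁴⁺/Ce³⁺ couple has the more positive E°, so it is the cathode; Sn⁴⁺/Sn²⁺ is the anode.
E°cell = +1.61 − (+0.15) = +1.46 V, with n = 2 electrons transferred.
For the overall reaction 2 Ce⁴⁺(aq) + Sn²⁺(aq) → 2 Ce³⁺(aq) + Sn⁴⁺(aq), Q = ([Ce³⁺(aq)]^2·[Sn⁴⁺(aq)]) / ([Ce⁴⁺(aq)]^2·[Sn²⁺(aq)]) = 1.12, giving log Q = 0.050.
Applying E = E° − (RT ln10/nF)·log Q gives +1.46 − (0.0592/2)(0.050) = +1.459 V.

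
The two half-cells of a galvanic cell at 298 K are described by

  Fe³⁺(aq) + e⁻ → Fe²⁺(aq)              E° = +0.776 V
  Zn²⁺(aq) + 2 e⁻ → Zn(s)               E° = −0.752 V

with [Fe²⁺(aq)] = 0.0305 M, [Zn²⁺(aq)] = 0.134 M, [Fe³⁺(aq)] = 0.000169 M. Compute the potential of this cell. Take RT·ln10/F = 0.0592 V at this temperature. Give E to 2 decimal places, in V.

The Fe³⁺/Fe²⁺ couple has the more positive E°, so it is the cathode; Zn²⁺/Zn is the anode.
The standard potential is +0.776 − (−0.752) = +1.528 V and the balanced reaction transfers n = 2 electrons.
Balancing gives 2 Fe³⁺(aq) + Zn(s) → 2 Fe²⁺(aq) + Zn²⁺(aq); hence Q = ([Fe²⁺(aq)]^2·[Zn²⁺(aq)]) / [Fe³⁺(aq)]^2 = 4.36×10^3 (log Q = 3.640).
By the Nernst equation, E = +1.528 − (0.0592/2)·(3.640) = +1.42 V.

+1.42 V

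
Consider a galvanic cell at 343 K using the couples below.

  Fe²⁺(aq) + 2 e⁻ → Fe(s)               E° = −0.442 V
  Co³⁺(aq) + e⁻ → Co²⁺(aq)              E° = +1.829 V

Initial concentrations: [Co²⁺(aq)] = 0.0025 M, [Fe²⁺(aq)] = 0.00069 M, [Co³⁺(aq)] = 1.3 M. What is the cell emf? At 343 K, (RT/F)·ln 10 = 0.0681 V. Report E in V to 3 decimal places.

The Co³⁺/Co²⁺ couple has the more positive E°, so it is the cathode; Fe²⁺/Fe is the anode.
E°cell = +1.829 − (−0.442) = +2.271 V, with n = 2 electrons transferred.
Balancing gives 2 Co³⁺(aq) + Fe(s) → 2 Co²⁺(aq) + Fe²⁺(aq); hence Q = ([Co²⁺(aq)]^2·[Fe²⁺(aq)]) / [Co³⁺(aq)]^2 = 2.55×10^−9 (log Q = −8.593).
Applying E = E° − (RT ln10/nF)·log Q gives +2.271 − (0.0681/2)(−8.593) = +2.564 V.

+2.564 V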